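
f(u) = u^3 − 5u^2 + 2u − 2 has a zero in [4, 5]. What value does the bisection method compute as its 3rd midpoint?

u = 4.5 gives f = -3.125, negative; keep [4.5, 5]
u = 4.75 gives f = 1.859375, positive; keep [4.5, 4.75]
u = 4.625 gives f = -0.771484, negative; keep [4.625, 4.75]

4.625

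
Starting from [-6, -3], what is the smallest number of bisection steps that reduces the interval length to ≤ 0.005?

10

Width after n steps is 3/2^n. Need 2^n ≥ 3/0.005 = 600.
2^9 = 512 < 600 ≤ 2^10 = 1024, so n = 10.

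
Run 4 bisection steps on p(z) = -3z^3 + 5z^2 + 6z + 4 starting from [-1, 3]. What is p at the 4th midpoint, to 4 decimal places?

-4.0781

p(1) = 12 > 0, so the root lies in [1, 3]
p(2) = 12 > 0, so the root lies in [2, 3]
p(2.5) = 3.375 > 0, so the root lies in [2.5, 3]
p(2.75) = -4.0781 < 0, so the root lies in [2.5, 2.75]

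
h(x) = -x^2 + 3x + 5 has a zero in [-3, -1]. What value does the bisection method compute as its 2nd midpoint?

-1.5

midpoint -2: h = -5 < 0 → [-2, -1]
midpoint -1.5: h = -1.75 < 0 → [-1.5, -1]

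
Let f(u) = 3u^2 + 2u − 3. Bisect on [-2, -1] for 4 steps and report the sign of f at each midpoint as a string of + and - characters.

f(-1.5) = 0.75 > 0, so the root lies in [-1.5, -1]
f(-1.25) = -0.8125 < 0, so the root lies in [-1.5, -1.25]
f(-1.375) = -0.078125 < 0, so the root lies in [-1.5, -1.375]
f(-1.4375) = 0.3242 > 0, so the root lies in [-1.4375, -1.375]

+--+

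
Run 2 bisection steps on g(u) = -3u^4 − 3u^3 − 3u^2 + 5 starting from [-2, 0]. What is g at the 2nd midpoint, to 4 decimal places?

g(-1) = 2 > 0, so the root lies in [-2, -1]
g(-1.5) = -6.8125 < 0, so the root lies in [-1.5, -1]

-6.8125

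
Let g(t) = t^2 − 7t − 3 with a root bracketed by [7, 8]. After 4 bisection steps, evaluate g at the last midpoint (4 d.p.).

t = 7.5 gives g = 0.75, positive; keep [7, 7.5]
t = 7.25 gives g = -1.1875, negative; keep [7.25, 7.5]
t = 7.375 gives g = -0.234375, negative; keep [7.375, 7.5]
t = 7.4375 gives g = 0.2539, positive; keep [7.375, 7.4375]

0.2539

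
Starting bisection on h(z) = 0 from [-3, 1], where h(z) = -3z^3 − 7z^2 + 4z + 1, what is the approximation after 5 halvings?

-2.875

midpoint -1: h = -7 < 0 → [-3, -1]
midpoint -2: h = -11 < 0 → [-3, -2]
midpoint -2.5: h = -5.875 < 0 → [-3, -2.5]
midpoint -2.75: h = -0.5469 < 0 → [-3, -2.75]
midpoint -2.875: h = 2.9316 > 0 → [-2.875, -2.75]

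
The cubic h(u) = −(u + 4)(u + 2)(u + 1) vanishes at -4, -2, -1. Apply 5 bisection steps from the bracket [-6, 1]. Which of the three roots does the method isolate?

midpoint -2.5: h = -1.125 < 0 → [-6, -2.5]
midpoint -4.25: h = 1.828125 > 0 → [-4.25, -2.5]
midpoint -3.375: h = -2.041016 < 0 → [-4.25, -3.375]
midpoint -3.8125: h = -0.9558 < 0 → [-4.25, -3.8125]
midpoint -4.03125: h = 0.1924 > 0 → [-4.03125, -3.8125]

-4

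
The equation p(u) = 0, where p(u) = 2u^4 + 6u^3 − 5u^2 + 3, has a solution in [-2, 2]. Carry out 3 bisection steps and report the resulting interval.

midpoint 0: p = 3 > 0 → [-2, 0]
midpoint -1: p = -6 < 0 → [-1, 0]
midpoint -0.5: p = 1.125 > 0 → [-1, -0.5]

[-1, -0.5]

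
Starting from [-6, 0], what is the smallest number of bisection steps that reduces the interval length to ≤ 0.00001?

Width after n steps is 6/2^n. Need 2^n ≥ 6/0.00001 = 600000.
2^19 = 524288 < 600000 ≤ 2^20 = 1048576, so n = 20.

20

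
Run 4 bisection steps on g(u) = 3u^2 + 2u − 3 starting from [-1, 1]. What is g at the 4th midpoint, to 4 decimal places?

m = 0, g(m) = -3 (−); new bracket [0, 1]
m = 0.5, g(m) = -1.25 (−); new bracket [0.5, 1]
m = 0.75, g(m) = 0.1875 (+); new bracket [0.5, 0.75]
m = 0.625, g(m) = -0.5781 (−); new bracket [0.625, 0.75]

-0.5781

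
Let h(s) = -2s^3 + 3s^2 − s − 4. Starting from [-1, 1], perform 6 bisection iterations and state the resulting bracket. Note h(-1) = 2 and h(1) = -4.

[-0.84375, -0.8125]

midpoint 0: h = -4 < 0 → [-1, 0]
midpoint -0.5: h = -2.5 < 0 → [-1, -0.5]
midpoint -0.75: h = -0.71875 < 0 → [-1, -0.75]
midpoint -0.875: h = 0.5117 > 0 → [-0.875, -0.75]
midpoint -0.8125: h = -0.1343 < 0 → [-0.875, -0.8125]
midpoint -0.84375: h = 0.1808 > 0 → [-0.84375, -0.8125]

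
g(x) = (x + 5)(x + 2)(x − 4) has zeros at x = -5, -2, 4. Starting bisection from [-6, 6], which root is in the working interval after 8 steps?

4

m = 0, g(m) = -40 (−); new bracket [0, 6]
m = 3, g(m) = -40 (−); new bracket [3, 6]
m = 4.5, g(m) = 30.875 (+); new bracket [3, 4.5]
m = 3.75, g(m) = -12.5781 (−); new bracket [3.75, 4.5]
m = 4.125, g(m) = 6.9863 (+); new bracket [3.75, 4.125]
m = 3.9375, g(m) = -3.3167 (−); new bracket [3.9375, 4.125]
m = 4.03125, g(m) = 1.7022 (+); new bracket [3.9375, 4.03125]
m = 3.984375, g(m) = -0.8401 (−); new bracket [3.984375, 4.03125]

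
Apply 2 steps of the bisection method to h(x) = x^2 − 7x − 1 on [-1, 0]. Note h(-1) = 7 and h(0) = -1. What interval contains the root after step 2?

x = -0.5 gives h = 2.75, positive; keep [-0.5, 0]
x = -0.25 gives h = 0.8125, positive; keep [-0.25, 0]

[-0.25, 0]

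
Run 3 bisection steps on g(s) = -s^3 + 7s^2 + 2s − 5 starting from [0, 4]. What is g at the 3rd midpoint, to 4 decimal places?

s = 2 gives g = 19, positive; keep [0, 2]
s = 1 gives g = 3, positive; keep [0, 1]
s = 0.5 gives g = -2.375, negative; keep [0.5, 1]

-2.3750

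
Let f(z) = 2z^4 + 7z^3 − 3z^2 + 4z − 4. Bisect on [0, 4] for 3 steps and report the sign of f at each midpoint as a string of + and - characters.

m = 2, f(m) = 80 (+); new bracket [0, 2]
m = 1, f(m) = 6 (+); new bracket [0, 1]
m = 0.5, f(m) = -1.75 (−); new bracket [0.5, 1]

++-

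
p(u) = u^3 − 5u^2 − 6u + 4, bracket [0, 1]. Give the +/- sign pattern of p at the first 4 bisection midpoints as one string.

-+++

m = 0.5, p(m) = -0.125 (−); new bracket [0, 0.5]
m = 0.25, p(m) = 2.203125 (+); new bracket [0.25, 0.5]
m = 0.375, p(m) = 1.099609 (+); new bracket [0.375, 0.5]
m = 0.4375, p(m) = 0.5017 (+); new bracket [0.4375, 0.5]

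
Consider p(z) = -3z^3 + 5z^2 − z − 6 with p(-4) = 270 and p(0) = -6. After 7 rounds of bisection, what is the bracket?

[-0.84375, -0.8125]

midpoint -2: p = 40 > 0 → [-2, 0]
midpoint -1: p = 3 > 0 → [-1, 0]
midpoint -0.5: p = -3.875 < 0 → [-1, -0.5]
midpoint -0.75: p = -1.1719 < 0 → [-1, -0.75]
midpoint -0.875: p = 0.7129 > 0 → [-0.875, -0.75]
midpoint -0.8125: p = -0.2776 < 0 → [-0.875, -0.8125]
midpoint -0.84375: p = 0.2054 > 0 → [-0.84375, -0.8125]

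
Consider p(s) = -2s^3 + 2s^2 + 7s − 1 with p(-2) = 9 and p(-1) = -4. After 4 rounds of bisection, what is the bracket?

[-1.5625, -1.5]

midpoint -1.5: p = -0.25 < 0 → [-2, -1.5]
midpoint -1.75: p = 3.59375 > 0 → [-1.75, -1.5]
midpoint -1.625: p = 1.488281 > 0 → [-1.625, -1.5]
midpoint -1.5625: p = 0.5747 > 0 → [-1.5625, -1.5]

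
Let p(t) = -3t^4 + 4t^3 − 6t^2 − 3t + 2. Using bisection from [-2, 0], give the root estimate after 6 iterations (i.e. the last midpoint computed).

-0.65625

m = -1, p(m) = -8 (−); new bracket [-1, 0]
m = -0.5, p(m) = 1.3125 (+); new bracket [-1, -0.5]
m = -0.75, p(m) = -1.761719 (−); new bracket [-0.75, -0.5]
m = -0.625, p(m) = 0.0969 (+); new bracket [-0.75, -0.625]
m = -0.6875, p(m) = -0.7435 (−); new bracket [-0.6875, -0.625]
m = -0.65625, p(m) = -0.3021 (−); new bracket [-0.65625, -0.625]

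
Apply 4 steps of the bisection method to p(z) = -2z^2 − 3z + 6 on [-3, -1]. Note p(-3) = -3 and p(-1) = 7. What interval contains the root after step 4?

[-2.75, -2.625]

p(-2) = 4 > 0, so the root lies in [-3, -2]
p(-2.5) = 1 > 0, so the root lies in [-3, -2.5]
p(-2.75) = -0.875 < 0, so the root lies in [-2.75, -2.5]
p(-2.625) = 0.0938 > 0, so the root lies in [-2.75, -2.625]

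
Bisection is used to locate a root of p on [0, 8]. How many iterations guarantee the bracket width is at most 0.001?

13

Width after n steps is 8/2^n. Need 2^n ≥ 8/0.001 = 8000.
2^12 = 4096 < 8000 ≤ 2^13 = 8192, so n = 13.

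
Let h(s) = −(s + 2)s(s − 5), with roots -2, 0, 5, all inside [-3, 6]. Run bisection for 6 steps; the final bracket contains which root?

5

midpoint 1.5: h = 18.375 > 0 → [1.5, 6]
midpoint 3.75: h = 26.953125 > 0 → [3.75, 6]
midpoint 4.875: h = 4.189453 > 0 → [4.875, 6]
midpoint 5.4375: h = -17.6931 < 0 → [4.875, 5.4375]
midpoint 5.15625: h = -5.7655 < 0 → [4.875, 5.15625]
midpoint 5.015625: h = -0.5498 < 0 → [4.875, 5.015625]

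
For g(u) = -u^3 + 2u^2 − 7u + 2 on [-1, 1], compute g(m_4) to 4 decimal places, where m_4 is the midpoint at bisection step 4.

-0.3965

u = 0 gives g = 2, positive; keep [0, 1]
u = 0.5 gives g = -1.125, negative; keep [0, 0.5]
u = 0.25 gives g = 0.359375, positive; keep [0.25, 0.5]
u = 0.375 gives g = -0.3965, negative; keep [0.25, 0.375]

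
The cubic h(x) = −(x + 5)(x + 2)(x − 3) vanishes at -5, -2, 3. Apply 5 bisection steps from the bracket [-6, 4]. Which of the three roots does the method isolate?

3

m = -1, h(m) = 16 (+); new bracket [-1, 4]
m = 1.5, h(m) = 34.125 (+); new bracket [1.5, 4]
m = 2.75, h(m) = 9.203125 (+); new bracket [2.75, 4]
m = 3.375, h(m) = -16.8809 (−); new bracket [2.75, 3.375]
m = 3.0625, h(m) = -2.551 (−); new bracket [2.75, 3.0625]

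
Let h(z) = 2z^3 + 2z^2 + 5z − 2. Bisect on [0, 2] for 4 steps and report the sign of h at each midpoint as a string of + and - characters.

h(1) = 7 > 0, so the root lies in [0, 1]
h(0.5) = 1.25 > 0, so the root lies in [0, 0.5]
h(0.25) = -0.59375 < 0, so the root lies in [0.25, 0.5]
h(0.375) = 0.2617 > 0, so the root lies in [0.25, 0.375]

++-+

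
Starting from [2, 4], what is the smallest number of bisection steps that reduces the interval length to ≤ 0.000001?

Width after n steps is 2/2^n. Need 2^n ≥ 2/0.000001 = 2000000.
2^20 = 1048576 < 2000000 ≤ 2^21 = 2097152, so n = 21.

21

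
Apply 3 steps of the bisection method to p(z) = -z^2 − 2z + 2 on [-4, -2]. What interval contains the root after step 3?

[-2.75, -2.5]

midpoint -3: p = -1 < 0 → [-3, -2]
midpoint -2.5: p = 0.75 > 0 → [-3, -2.5]
midpoint -2.75: p = -0.0625 < 0 → [-2.75, -2.5]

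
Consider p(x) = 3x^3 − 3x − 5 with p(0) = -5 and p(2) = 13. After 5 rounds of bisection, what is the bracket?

[1.4375, 1.5]

x = 1 gives p = -5, negative; keep [1, 2]
x = 1.5 gives p = 0.625, positive; keep [1, 1.5]
x = 1.25 gives p = -2.890625, negative; keep [1.25, 1.5]
x = 1.375 gives p = -1.3262, negative; keep [1.375, 1.5]
x = 1.4375 gives p = -0.4011, negative; keep [1.4375, 1.5]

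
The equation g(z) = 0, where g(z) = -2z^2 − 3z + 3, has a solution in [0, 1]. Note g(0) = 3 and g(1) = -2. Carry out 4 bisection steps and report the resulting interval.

z = 0.5 gives g = 1, positive; keep [0.5, 1]
z = 0.75 gives g = -0.375, negative; keep [0.5, 0.75]
z = 0.625 gives g = 0.34375, positive; keep [0.625, 0.75]
z = 0.6875 gives g = -0.0078, negative; keep [0.625, 0.6875]

[0.625, 0.6875]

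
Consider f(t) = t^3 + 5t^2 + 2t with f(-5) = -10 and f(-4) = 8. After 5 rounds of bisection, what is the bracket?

midpoint -4.5: f = 1.125 > 0 → [-5, -4.5]
midpoint -4.75: f = -3.859375 < 0 → [-4.75, -4.5]
midpoint -4.625: f = -1.228516 < 0 → [-4.625, -4.5]
midpoint -4.5625: f = -0.0178 < 0 → [-4.5625, -4.5]
midpoint -4.53125: f = 0.562 > 0 → [-4.5625, -4.53125]

[-4.5625, -4.53125]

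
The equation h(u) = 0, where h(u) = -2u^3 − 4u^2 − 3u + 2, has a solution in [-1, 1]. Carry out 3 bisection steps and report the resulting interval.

[0.25, 0.5]

midpoint 0: h = 2 > 0 → [0, 1]
midpoint 0.5: h = -0.75 < 0 → [0, 0.5]
midpoint 0.25: h = 0.96875 > 0 → [0.25, 0.5]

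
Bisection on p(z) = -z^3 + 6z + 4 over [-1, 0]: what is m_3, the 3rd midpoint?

m = -0.5, p(m) = 1.125 (+); new bracket [-1, -0.5]
m = -0.75, p(m) = -0.078125 (−); new bracket [-0.75, -0.5]
m = -0.625, p(m) = 0.494141 (+); new bracket [-0.75, -0.625]

-0.625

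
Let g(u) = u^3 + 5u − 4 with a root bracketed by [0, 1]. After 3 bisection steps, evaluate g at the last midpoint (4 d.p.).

-0.6309

m = 0.5, g(m) = -1.375 (−); new bracket [0.5, 1]
m = 0.75, g(m) = 0.171875 (+); new bracket [0.5, 0.75]
m = 0.625, g(m) = -0.630859 (−); new bracket [0.625, 0.75]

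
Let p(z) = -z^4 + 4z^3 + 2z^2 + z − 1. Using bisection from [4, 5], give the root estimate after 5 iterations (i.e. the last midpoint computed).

4.46875

z = 4.5 gives p = -1.5625, negative; keep [4, 4.5]
z = 4.25 gives p = 20.183594, positive; keep [4.25, 4.5]
z = 4.375 gives p = 10.253662, positive; keep [4.375, 4.5]
z = 4.4375 gives p = 4.5913, positive; keep [4.4375, 4.5]
z = 4.46875 gives p = 1.5771, positive; keep [4.46875, 4.5]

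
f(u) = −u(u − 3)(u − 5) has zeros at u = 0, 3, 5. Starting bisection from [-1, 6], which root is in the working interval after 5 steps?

0

midpoint 2.5: f = -3.125 < 0 → [-1, 2.5]
midpoint 0.75: f = -7.171875 < 0 → [-1, 0.75]
midpoint -0.125: f = 2.001953 > 0 → [-0.125, 0.75]
midpoint 0.3125: f = -3.9368 < 0 → [-0.125, 0.3125]
midpoint 0.09375: f = -1.3368 < 0 → [-0.125, 0.09375]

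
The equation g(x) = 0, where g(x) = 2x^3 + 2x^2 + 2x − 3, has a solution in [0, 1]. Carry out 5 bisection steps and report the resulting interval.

midpoint 0.5: g = -1.25 < 0 → [0.5, 1]
midpoint 0.75: g = 0.46875 > 0 → [0.5, 0.75]
midpoint 0.625: g = -0.480469 < 0 → [0.625, 0.75]
midpoint 0.6875: g = -0.0298 < 0 → [0.6875, 0.75]
midpoint 0.71875: g = 0.2133 > 0 → [0.6875, 0.71875]

[0.6875, 0.71875]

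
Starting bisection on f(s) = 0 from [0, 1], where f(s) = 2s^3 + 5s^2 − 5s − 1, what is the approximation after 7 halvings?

m = 0.5, f(m) = -2 (−); new bracket [0.5, 1]
m = 0.75, f(m) = -1.09375 (−); new bracket [0.75, 1]
m = 0.875, f(m) = -0.207031 (−); new bracket [0.875, 1]
m = 0.9375, f(m) = 0.355 (+); new bracket [0.875, 0.9375]
m = 0.90625, f(m) = 0.0638 (+); new bracket [0.875, 0.90625]
m = 0.890625, f(m) = -0.0742 (−); new bracket [0.890625, 0.90625]
m = 0.8984375, f(m) = -0.0058 (−); new bracket [0.8984375, 0.90625]

0.8984375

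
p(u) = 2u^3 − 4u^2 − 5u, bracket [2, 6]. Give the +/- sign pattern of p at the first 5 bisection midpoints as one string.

++--+

u = 4 gives p = 44, positive; keep [2, 4]
u = 3 gives p = 3, positive; keep [2, 3]
u = 2.5 gives p = -6.25, negative; keep [2.5, 3]
u = 2.75 gives p = -2.4062, negative; keep [2.75, 3]
u = 2.875 gives p = 0.0898, positive; keep [2.75, 2.875]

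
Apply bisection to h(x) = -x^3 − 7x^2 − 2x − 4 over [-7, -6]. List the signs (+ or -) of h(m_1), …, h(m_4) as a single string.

--++

midpoint -6.5: h = -12.125 < 0 → [-7, -6.5]
midpoint -6.75: h = -1.890625 < 0 → [-7, -6.75]
midpoint -6.875: h = 3.841797 > 0 → [-6.875, -6.75]
midpoint -6.8125: h = 0.9231 > 0 → [-6.8125, -6.75]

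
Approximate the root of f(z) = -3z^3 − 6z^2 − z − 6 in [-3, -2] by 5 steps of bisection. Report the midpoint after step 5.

-2.21875

f(-2.5) = 5.875 > 0, so the root lies in [-2.5, -2]
f(-2.25) = 0.046875 > 0, so the root lies in [-2.25, -2]
f(-2.125) = -2.181641 < 0, so the root lies in [-2.25, -2.125]
f(-2.1875) = -1.1208 < 0, so the root lies in [-2.25, -2.1875]
f(-2.21875) = -0.5506 < 0, so the root lies in [-2.25, -2.21875]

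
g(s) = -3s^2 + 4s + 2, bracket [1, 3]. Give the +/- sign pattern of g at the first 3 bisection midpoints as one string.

-+-

s = 2 gives g = -2, negative; keep [1, 2]
s = 1.5 gives g = 1.25, positive; keep [1.5, 2]
s = 1.75 gives g = -0.1875, negative; keep [1.5, 1.75]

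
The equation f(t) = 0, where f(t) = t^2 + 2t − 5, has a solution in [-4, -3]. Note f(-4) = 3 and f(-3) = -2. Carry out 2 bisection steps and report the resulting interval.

midpoint -3.5: f = 0.25 > 0 → [-3.5, -3]
midpoint -3.25: f = -0.9375 < 0 → [-3.5, -3.25]

[-3.5, -3.25]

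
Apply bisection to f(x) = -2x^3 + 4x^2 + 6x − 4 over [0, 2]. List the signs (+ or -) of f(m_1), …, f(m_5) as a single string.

f(1) = 4 > 0, so the root lies in [0, 1]
f(0.5) = -0.25 < 0, so the root lies in [0.5, 1]
f(0.75) = 1.90625 > 0, so the root lies in [0.5, 0.75]
f(0.625) = 0.8242 > 0, so the root lies in [0.5, 0.625]
f(0.5625) = 0.2847 > 0, so the root lies in [0.5, 0.5625]

+-+++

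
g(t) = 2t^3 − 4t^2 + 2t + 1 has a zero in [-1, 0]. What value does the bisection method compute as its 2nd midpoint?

midpoint -0.5: g = -1.25 < 0 → [-0.5, 0]
midpoint -0.25: g = 0.21875 > 0 → [-0.5, -0.25]

-0.25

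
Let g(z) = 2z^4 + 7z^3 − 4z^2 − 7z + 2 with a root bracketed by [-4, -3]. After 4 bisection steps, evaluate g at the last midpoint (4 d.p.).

m = -3.5, g(m) = -22.5 (−); new bracket [-4, -3.5]
m = -3.75, g(m) = -1.632812 (−); new bracket [-4, -3.75]
m = -3.875, g(m) = 12.70166 (+); new bracket [-3.875, -3.75]
m = -3.8125, g(m) = 5.1814 (+); new bracket [-3.8125, -3.75]

5.1814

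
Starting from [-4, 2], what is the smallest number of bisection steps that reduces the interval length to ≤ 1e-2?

10

Width after n steps is 6/2^n. Need 2^n ≥ 6/1e-2 = 600.
2^9 = 512 < 600 ≤ 2^10 = 1024, so n = 10.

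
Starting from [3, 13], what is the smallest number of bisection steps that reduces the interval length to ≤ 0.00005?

18

Width after n steps is 10/2^n. Need 2^n ≥ 10/0.00005 = 200000.
2^17 = 131072 < 200000 ≤ 2^18 = 262144, so n = 18.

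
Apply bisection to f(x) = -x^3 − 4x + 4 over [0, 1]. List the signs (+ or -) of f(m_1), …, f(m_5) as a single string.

m = 0.5, f(m) = 1.875 (+); new bracket [0.5, 1]
m = 0.75, f(m) = 0.578125 (+); new bracket [0.75, 1]
m = 0.875, f(m) = -0.169922 (−); new bracket [0.75, 0.875]
m = 0.8125, f(m) = 0.2136 (+); new bracket [0.8125, 0.875]
m = 0.84375, f(m) = 0.0243 (+); new bracket [0.84375, 0.875]

++-++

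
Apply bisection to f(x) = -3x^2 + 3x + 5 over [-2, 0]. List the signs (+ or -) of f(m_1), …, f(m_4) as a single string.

-+++

x = -1 gives f = -1, negative; keep [-1, 0]
x = -0.5 gives f = 2.75, positive; keep [-1, -0.5]
x = -0.75 gives f = 1.0625, positive; keep [-1, -0.75]
x = -0.875 gives f = 0.0781, positive; keep [-1, -0.875]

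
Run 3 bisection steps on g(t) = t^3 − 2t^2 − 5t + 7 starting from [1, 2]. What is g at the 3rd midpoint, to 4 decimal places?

0.2676

m = 1.5, g(m) = -1.625 (−); new bracket [1, 1.5]
m = 1.25, g(m) = -0.421875 (−); new bracket [1, 1.25]
m = 1.125, g(m) = 0.267578 (+); new bracket [1.125, 1.25]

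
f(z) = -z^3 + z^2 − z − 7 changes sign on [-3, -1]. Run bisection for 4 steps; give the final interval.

[-1.5, -1.375]

midpoint -2: f = 7 > 0 → [-2, -1]
midpoint -1.5: f = 0.125 > 0 → [-1.5, -1]
midpoint -1.25: f = -2.234375 < 0 → [-1.5, -1.25]
midpoint -1.375: f = -1.1348 < 0 → [-1.5, -1.375]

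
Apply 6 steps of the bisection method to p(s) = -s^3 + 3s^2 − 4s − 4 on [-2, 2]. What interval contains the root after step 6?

[-0.6875, -0.625]

m = 0, p(m) = -4 (−); new bracket [-2, 0]
m = -1, p(m) = 4 (+); new bracket [-1, 0]
m = -0.5, p(m) = -1.125 (−); new bracket [-1, -0.5]
m = -0.75, p(m) = 1.1094 (+); new bracket [-0.75, -0.5]
m = -0.625, p(m) = -0.084 (−); new bracket [-0.75, -0.625]
m = -0.6875, p(m) = 0.4929 (+); new bracket [-0.6875, -0.625]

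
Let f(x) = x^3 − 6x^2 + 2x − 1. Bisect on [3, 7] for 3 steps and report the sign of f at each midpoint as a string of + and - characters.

-+-

x = 5 gives f = -16, negative; keep [5, 7]
x = 6 gives f = 11, positive; keep [5, 6]
x = 5.5 gives f = -5.125, negative; keep [5.5, 6]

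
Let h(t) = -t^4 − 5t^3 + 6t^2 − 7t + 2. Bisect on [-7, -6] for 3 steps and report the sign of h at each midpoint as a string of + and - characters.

m = -6.5, h(m) = -110.9375 (−); new bracket [-6.5, -6]
m = -6.25, h(m) = -25.050781 (−); new bracket [-6.25, -6]
m = -6.125, h(m) = 11.462646 (+); new bracket [-6.25, -6.125]

--+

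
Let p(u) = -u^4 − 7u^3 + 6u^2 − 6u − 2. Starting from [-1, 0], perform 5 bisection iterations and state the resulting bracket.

midpoint -0.5: p = 3.3125 > 0 → [-0.5, 0]
midpoint -0.25: p = -0.019531 < 0 → [-0.5, -0.25]
midpoint -0.375: p = 1.443115 > 0 → [-0.375, -0.25]
midpoint -0.3125: p = 0.665 > 0 → [-0.3125, -0.25]
midpoint -0.28125: p = 0.3116 > 0 → [-0.28125, -0.25]

[-0.28125, -0.25]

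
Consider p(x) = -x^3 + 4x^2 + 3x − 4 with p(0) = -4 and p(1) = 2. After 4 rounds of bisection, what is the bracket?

[0.6875, 0.75]

m = 0.5, p(m) = -1.625 (−); new bracket [0.5, 1]
m = 0.75, p(m) = 0.078125 (+); new bracket [0.5, 0.75]
m = 0.625, p(m) = -0.806641 (−); new bracket [0.625, 0.75]
m = 0.6875, p(m) = -0.3718 (−); new bracket [0.6875, 0.75]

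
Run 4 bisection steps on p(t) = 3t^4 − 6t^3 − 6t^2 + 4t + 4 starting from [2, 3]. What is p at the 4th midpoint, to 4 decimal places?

midpoint 2.5: p = -0.0625 < 0 → [2.5, 3]
midpoint 2.75: p = 16.417969 > 0 → [2.5, 2.75]
midpoint 2.625: p = 7.071045 > 0 → [2.5, 2.625]
midpoint 2.5625: p = 3.2461 > 0 → [2.5, 2.5625]

3.2461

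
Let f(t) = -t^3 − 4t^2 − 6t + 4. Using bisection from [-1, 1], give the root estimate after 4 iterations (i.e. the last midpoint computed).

0.375

f(0) = 4 > 0, so the root lies in [0, 1]
f(0.5) = -0.125 < 0, so the root lies in [0, 0.5]
f(0.25) = 2.234375 > 0, so the root lies in [0.25, 0.5]
f(0.375) = 1.1348 > 0, so the root lies in [0.375, 0.5]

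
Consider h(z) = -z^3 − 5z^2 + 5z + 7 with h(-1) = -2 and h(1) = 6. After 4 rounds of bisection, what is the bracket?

[-0.875, -0.75]

z = 0 gives h = 7, positive; keep [-1, 0]
z = -0.5 gives h = 3.375, positive; keep [-1, -0.5]
z = -0.75 gives h = 0.859375, positive; keep [-1, -0.75]
z = -0.875 gives h = -0.5332, negative; keep [-0.875, -0.75]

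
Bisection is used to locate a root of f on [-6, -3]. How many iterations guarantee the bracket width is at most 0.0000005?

Width after n steps is 3/2^n. Need 2^n ≥ 3/0.0000005 = 6000000.
2^22 = 4194304 < 6000000 ≤ 2^23 = 8388608, so n = 23.

23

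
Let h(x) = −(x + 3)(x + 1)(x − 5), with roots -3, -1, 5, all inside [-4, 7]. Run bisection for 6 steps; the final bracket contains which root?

m = 1.5, h(m) = 39.375 (+); new bracket [1.5, 7]
m = 4.25, h(m) = 28.546875 (+); new bracket [4.25, 7]
m = 5.625, h(m) = -35.712891 (−); new bracket [4.25, 5.625]
m = 4.9375, h(m) = 2.9456 (+); new bracket [4.9375, 5.625]
m = 5.28125, h(m) = -14.6297 (−); new bracket [4.9375, 5.28125]
m = 5.109375, h(m) = -5.4188 (−); new bracket [4.9375, 5.109375]

5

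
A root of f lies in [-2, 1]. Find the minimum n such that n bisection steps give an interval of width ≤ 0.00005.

Width after n steps is 3/2^n. Need 2^n ≥ 3/0.00005 = 60000.
2^15 = 32768 < 60000 ≤ 2^16 = 65536, so n = 16.

16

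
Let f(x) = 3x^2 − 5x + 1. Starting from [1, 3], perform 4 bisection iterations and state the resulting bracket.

[1.375, 1.5]

f(2) = 3 > 0, so the root lies in [1, 2]
f(1.5) = 0.25 > 0, so the root lies in [1, 1.5]
f(1.25) = -0.5625 < 0, so the root lies in [1.25, 1.5]
f(1.375) = -0.2031 < 0, so the root lies in [1.375, 1.5]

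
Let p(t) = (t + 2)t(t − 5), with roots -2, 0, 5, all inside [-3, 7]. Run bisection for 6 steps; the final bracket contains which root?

5

midpoint 2: p = -24 < 0 → [2, 7]
midpoint 4.5: p = -14.625 < 0 → [4.5, 7]
midpoint 5.75: p = 33.421875 > 0 → [4.5, 5.75]
midpoint 5.125: p = 4.5645 > 0 → [4.5, 5.125]
midpoint 4.8125: p = -6.1472 < 0 → [4.8125, 5.125]
midpoint 4.96875: p = -1.0821 < 0 → [4.96875, 5.125]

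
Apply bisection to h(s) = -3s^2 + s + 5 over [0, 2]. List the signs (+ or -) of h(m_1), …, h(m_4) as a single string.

+-++

m = 1, h(m) = 3 (+); new bracket [1, 2]
m = 1.5, h(m) = -0.25 (−); new bracket [1, 1.5]
m = 1.25, h(m) = 1.5625 (+); new bracket [1.25, 1.5]
m = 1.375, h(m) = 0.7031 (+); new bracket [1.375, 1.5]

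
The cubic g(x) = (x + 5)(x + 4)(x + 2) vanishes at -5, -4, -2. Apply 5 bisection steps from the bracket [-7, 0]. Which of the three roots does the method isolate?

-2

m = -3.5, g(m) = -1.125 (−); new bracket [-3.5, 0]
m = -1.75, g(m) = 1.828125 (+); new bracket [-3.5, -1.75]
m = -2.625, g(m) = -2.041016 (−); new bracket [-2.625, -1.75]
m = -2.1875, g(m) = -0.9558 (−); new bracket [-2.1875, -1.75]
m = -1.96875, g(m) = 0.1924 (+); new bracket [-2.1875, -1.96875]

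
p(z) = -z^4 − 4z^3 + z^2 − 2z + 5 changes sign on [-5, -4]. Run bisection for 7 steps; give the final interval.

[-4.390625, -4.3828125]

midpoint -4.5: p = -11.3125 < 0 → [-4.5, -4]
midpoint -4.25: p = 12.371094 > 0 → [-4.5, -4.25]
midpoint -4.375: p = 1.488037 > 0 → [-4.5, -4.375]
midpoint -4.4375: p = -4.6626 < 0 → [-4.4375, -4.375]
midpoint -4.40625: p = -1.5261 < 0 → [-4.40625, -4.375]
midpoint -4.390625: p = -0.0039 < 0 → [-4.390625, -4.375]
midpoint -4.3828125: p = 0.7458 > 0 → [-4.390625, -4.3828125]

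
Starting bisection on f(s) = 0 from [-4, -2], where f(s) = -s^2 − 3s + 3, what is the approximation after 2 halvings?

s = -3 gives f = 3, positive; keep [-4, -3]
s = -3.5 gives f = 1.25, positive; keep [-4, -3.5]

-3.5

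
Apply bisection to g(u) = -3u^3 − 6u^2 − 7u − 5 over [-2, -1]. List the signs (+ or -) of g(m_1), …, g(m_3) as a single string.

m = -1.5, g(m) = 2.125 (+); new bracket [-1.5, -1]
m = -1.25, g(m) = 0.234375 (+); new bracket [-1.25, -1]
m = -1.125, g(m) = -0.447266 (−); new bracket [-1.25, -1.125]

++-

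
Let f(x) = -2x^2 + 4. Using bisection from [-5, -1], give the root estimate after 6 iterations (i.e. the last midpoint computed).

midpoint -3: f = -14 < 0 → [-3, -1]
midpoint -2: f = -4 < 0 → [-2, -1]
midpoint -1.5: f = -0.5 < 0 → [-1.5, -1]
midpoint -1.25: f = 0.875 > 0 → [-1.5, -1.25]
midpoint -1.375: f = 0.2188 > 0 → [-1.5, -1.375]
midpoint -1.4375: f = -0.1328 < 0 → [-1.4375, -1.375]

-1.4375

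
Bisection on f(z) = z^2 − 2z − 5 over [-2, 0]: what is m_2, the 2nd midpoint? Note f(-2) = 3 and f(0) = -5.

-1.5

m = -1, f(m) = -2 (−); new bracket [-2, -1]
m = -1.5, f(m) = 0.25 (+); new bracket [-1.5, -1]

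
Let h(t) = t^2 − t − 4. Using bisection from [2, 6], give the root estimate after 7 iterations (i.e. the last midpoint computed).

2.53125

m = 4, h(m) = 8 (+); new bracket [2, 4]
m = 3, h(m) = 2 (+); new bracket [2, 3]
m = 2.5, h(m) = -0.25 (−); new bracket [2.5, 3]
m = 2.75, h(m) = 0.8125 (+); new bracket [2.5, 2.75]
m = 2.625, h(m) = 0.2656 (+); new bracket [2.5, 2.625]
m = 2.5625, h(m) = 0.0039 (+); new bracket [2.5, 2.5625]
m = 2.53125, h(m) = -0.124 (−); new bracket [2.53125, 2.5625]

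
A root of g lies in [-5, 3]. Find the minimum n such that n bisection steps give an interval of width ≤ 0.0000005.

24

Width after n steps is 8/2^n. Need 2^n ≥ 8/0.0000005 = 16000000.
2^23 = 8388608 < 16000000 ≤ 2^24 = 16777216, so n = 24.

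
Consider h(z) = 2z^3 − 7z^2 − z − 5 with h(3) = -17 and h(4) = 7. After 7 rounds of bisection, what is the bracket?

midpoint 3.5: h = -8.5 < 0 → [3.5, 4]
midpoint 3.75: h = -1.71875 < 0 → [3.75, 4]
midpoint 3.875: h = 2.386719 > 0 → [3.75, 3.875]
midpoint 3.8125: h = 0.272 > 0 → [3.75, 3.8125]
midpoint 3.78125: h = -0.7387 < 0 → [3.78125, 3.8125]
midpoint 3.796875: h = -0.2372 < 0 → [3.796875, 3.8125]
midpoint 3.8046875: h = 0.0164 > 0 → [3.796875, 3.8046875]

[3.796875, 3.8046875]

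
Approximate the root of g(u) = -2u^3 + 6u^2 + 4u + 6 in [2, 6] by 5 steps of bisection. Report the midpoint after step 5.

m = 4, g(m) = -10 (−); new bracket [2, 4]
m = 3, g(m) = 18 (+); new bracket [3, 4]
m = 3.5, g(m) = 7.75 (+); new bracket [3.5, 4]
m = 3.75, g(m) = -0.0938 (−); new bracket [3.5, 3.75]
m = 3.625, g(m) = 4.0742 (+); new bracket [3.625, 3.75]

3.625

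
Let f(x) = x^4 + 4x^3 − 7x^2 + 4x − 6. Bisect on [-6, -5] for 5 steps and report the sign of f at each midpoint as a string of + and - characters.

+---+

f(-5.5) = 9.8125 > 0, so the root lies in [-5.5, -5]
f(-5.25) = -39.058594 < 0, so the root lies in [-5.5, -5.25]
f(-5.375) = -16.2146 < 0, so the root lies in [-5.5, -5.375]
f(-5.4375) = -3.6118 < 0, so the root lies in [-5.5, -5.4375]
f(-5.46875) = 2.996 > 0, so the root lies in [-5.46875, -5.4375]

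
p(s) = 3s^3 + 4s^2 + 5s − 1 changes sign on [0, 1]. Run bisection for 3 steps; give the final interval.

[0.125, 0.25]

m = 0.5, p(m) = 2.875 (+); new bracket [0, 0.5]
m = 0.25, p(m) = 0.546875 (+); new bracket [0, 0.25]
m = 0.125, p(m) = -0.306641 (−); new bracket [0.125, 0.25]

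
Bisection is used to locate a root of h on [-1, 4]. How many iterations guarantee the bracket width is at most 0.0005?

Width after n steps is 5/2^n. Need 2^n ≥ 5/0.0005 = 10000.
2^13 = 8192 < 10000 ≤ 2^14 = 16384, so n = 14.

14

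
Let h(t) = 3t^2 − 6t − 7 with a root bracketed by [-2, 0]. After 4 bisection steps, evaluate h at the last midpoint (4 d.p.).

h(-1) = 2 > 0, so the root lies in [-1, 0]
h(-0.5) = -3.25 < 0, so the root lies in [-1, -0.5]
h(-0.75) = -0.8125 < 0, so the root lies in [-1, -0.75]
h(-0.875) = 0.5469 > 0, so the root lies in [-0.875, -0.75]

0.5469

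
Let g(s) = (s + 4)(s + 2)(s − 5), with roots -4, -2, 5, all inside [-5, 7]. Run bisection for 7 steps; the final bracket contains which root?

5

s = 1 gives g = -60, negative; keep [1, 7]
s = 4 gives g = -48, negative; keep [4, 7]
s = 5.5 gives g = 35.625, positive; keep [4, 5.5]
s = 4.75 gives g = -14.7656, negative; keep [4.75, 5.5]
s = 5.125 gives g = 8.127, positive; keep [4.75, 5.125]
s = 4.9375 gives g = -3.8752, negative; keep [4.9375, 5.125]
s = 5.03125 gives g = 1.9844, positive; keep [4.9375, 5.03125]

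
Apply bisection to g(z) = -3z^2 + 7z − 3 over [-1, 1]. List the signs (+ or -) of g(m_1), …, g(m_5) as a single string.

midpoint 0: g = -3 < 0 → [0, 1]
midpoint 0.5: g = -0.25 < 0 → [0.5, 1]
midpoint 0.75: g = 0.5625 > 0 → [0.5, 0.75]
midpoint 0.625: g = 0.2031 > 0 → [0.5, 0.625]
midpoint 0.5625: g = -0.0117 < 0 → [0.5625, 0.625]

--++-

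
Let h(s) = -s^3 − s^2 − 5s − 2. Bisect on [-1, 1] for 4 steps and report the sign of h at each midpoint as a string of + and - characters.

midpoint 0: h = -2 < 0 → [-1, 0]
midpoint -0.5: h = 0.375 > 0 → [-0.5, 0]
midpoint -0.25: h = -0.796875 < 0 → [-0.5, -0.25]
midpoint -0.375: h = -0.2129 < 0 → [-0.5, -0.375]

-+--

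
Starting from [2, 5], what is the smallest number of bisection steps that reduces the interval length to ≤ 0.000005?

Width after n steps is 3/2^n. Need 2^n ≥ 3/0.000005 = 600000.
2^19 = 524288 < 600000 ≤ 2^20 = 1048576, so n = 20.

20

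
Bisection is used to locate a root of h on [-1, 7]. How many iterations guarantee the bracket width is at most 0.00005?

Width after n steps is 8/2^n. Need 2^n ≥ 8/0.00005 = 160000.
2^17 = 131072 < 160000 ≤ 2^18 = 262144, so n = 18.

18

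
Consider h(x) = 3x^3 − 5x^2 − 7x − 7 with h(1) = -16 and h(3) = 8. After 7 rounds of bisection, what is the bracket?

[2.796875, 2.8125]

m = 2, h(m) = -17 (−); new bracket [2, 3]
m = 2.5, h(m) = -8.875 (−); new bracket [2.5, 3]
m = 2.75, h(m) = -1.671875 (−); new bracket [2.75, 3]
m = 2.875, h(m) = 2.8379 (+); new bracket [2.75, 2.875]
m = 2.8125, h(m) = 0.5037 (+); new bracket [2.75, 2.8125]
m = 2.78125, h(m) = -0.6037 (−); new bracket [2.78125, 2.8125]
m = 2.796875, h(m) = -0.0549 (−); new bracket [2.796875, 2.8125]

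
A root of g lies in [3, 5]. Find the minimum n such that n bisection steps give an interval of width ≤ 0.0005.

Width after n steps is 2/2^n. Need 2^n ≥ 2/0.0005 = 4000.
2^11 = 2048 < 4000 ≤ 2^12 = 4096, so n = 12.

12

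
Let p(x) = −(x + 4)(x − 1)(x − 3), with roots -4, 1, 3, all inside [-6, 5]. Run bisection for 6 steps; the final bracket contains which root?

-4

p(-0.5) = -18.375 < 0, so the root lies in [-6, -0.5]
p(-3.25) = -19.921875 < 0, so the root lies in [-6, -3.25]
p(-4.625) = 26.806641 > 0, so the root lies in [-4.625, -3.25]
p(-3.9375) = -2.1409 < 0, so the root lies in [-4.625, -3.9375]
p(-4.28125) = 10.8152 > 0, so the root lies in [-4.28125, -3.9375]
p(-4.109375) = 3.973 > 0, so the root lies in [-4.109375, -3.9375]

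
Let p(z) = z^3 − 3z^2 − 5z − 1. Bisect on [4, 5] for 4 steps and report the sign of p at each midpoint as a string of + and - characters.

++--

p(4.5) = 6.875 > 0, so the root lies in [4, 4.5]
p(4.25) = 0.328125 > 0, so the root lies in [4, 4.25]
p(4.125) = -2.482422 < 0, so the root lies in [4.125, 4.25]
p(4.1875) = -1.1145 < 0, so the root lies in [4.1875, 4.25]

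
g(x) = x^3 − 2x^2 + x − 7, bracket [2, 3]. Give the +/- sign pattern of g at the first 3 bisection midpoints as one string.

x = 2.5 gives g = -1.375, negative; keep [2.5, 3]
x = 2.75 gives g = 1.421875, positive; keep [2.5, 2.75]
x = 2.625 gives g = -0.068359, negative; keep [2.625, 2.75]

-+-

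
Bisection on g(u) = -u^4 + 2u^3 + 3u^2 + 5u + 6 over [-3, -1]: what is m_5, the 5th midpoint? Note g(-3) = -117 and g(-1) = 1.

-1.0625

u = -2 gives g = -24, negative; keep [-2, -1]
u = -1.5 gives g = -6.5625, negative; keep [-1.5, -1]
u = -1.25 gives g = -1.910156, negative; keep [-1.25, -1]
u = -1.125 gives g = -0.2776, negative; keep [-1.125, -1]
u = -1.0625 gives g = 0.4009, positive; keep [-1.125, -1.0625]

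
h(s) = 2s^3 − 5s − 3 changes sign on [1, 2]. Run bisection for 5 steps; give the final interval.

s = 1.5 gives h = -3.75, negative; keep [1.5, 2]
s = 1.75 gives h = -1.03125, negative; keep [1.75, 2]
s = 1.875 gives h = 0.808594, positive; keep [1.75, 1.875]
s = 1.8125 gives h = -0.1538, negative; keep [1.8125, 1.875]
s = 1.84375 gives h = 0.3166, positive; keep [1.8125, 1.84375]

[1.8125, 1.84375]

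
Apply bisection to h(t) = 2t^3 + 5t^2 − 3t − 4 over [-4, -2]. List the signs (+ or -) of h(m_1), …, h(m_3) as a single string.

-++

m = -3, h(m) = -4 (−); new bracket [-3, -2]
m = -2.5, h(m) = 3.5 (+); new bracket [-3, -2.5]
m = -2.75, h(m) = 0.46875 (+); new bracket [-3, -2.75]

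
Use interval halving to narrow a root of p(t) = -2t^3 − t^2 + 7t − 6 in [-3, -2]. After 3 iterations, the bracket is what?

[-2.5, -2.375]

t = -2.5 gives p = 1.5, positive; keep [-2.5, -2]
t = -2.25 gives p = -4.03125, negative; keep [-2.5, -2.25]
t = -2.375 gives p = -1.472656, negative; keep [-2.5, -2.375]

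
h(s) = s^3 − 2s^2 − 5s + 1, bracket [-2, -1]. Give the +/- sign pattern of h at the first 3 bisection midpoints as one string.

h(-1.5) = 0.625 > 0, so the root lies in [-2, -1.5]
h(-1.75) = -1.734375 < 0, so the root lies in [-1.75, -1.5]
h(-1.625) = -0.447266 < 0, so the root lies in [-1.625, -1.5]

+--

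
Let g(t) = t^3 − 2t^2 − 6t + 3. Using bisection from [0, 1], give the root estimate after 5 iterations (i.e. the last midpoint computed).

m = 0.5, g(m) = -0.375 (−); new bracket [0, 0.5]
m = 0.25, g(m) = 1.390625 (+); new bracket [0.25, 0.5]
m = 0.375, g(m) = 0.521484 (+); new bracket [0.375, 0.5]
m = 0.4375, g(m) = 0.0759 (+); new bracket [0.4375, 0.5]
m = 0.46875, g(m) = -0.149 (−); new bracket [0.4375, 0.46875]

0.46875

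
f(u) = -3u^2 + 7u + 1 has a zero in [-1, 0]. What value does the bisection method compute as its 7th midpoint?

f(-0.5) = -3.25 < 0, so the root lies in [-0.5, 0]
f(-0.25) = -0.9375 < 0, so the root lies in [-0.25, 0]
f(-0.125) = 0.078125 > 0, so the root lies in [-0.25, -0.125]
f(-0.1875) = -0.418 < 0, so the root lies in [-0.1875, -0.125]
f(-0.15625) = -0.167 < 0, so the root lies in [-0.15625, -0.125]
f(-0.140625) = -0.0437 < 0, so the root lies in [-0.140625, -0.125]
f(-0.1328125) = 0.0174 > 0, so the root lies in [-0.140625, -0.1328125]

-0.1328125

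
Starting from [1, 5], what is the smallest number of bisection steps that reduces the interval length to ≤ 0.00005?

Width after n steps is 4/2^n. Need 2^n ≥ 4/0.00005 = 80000.
2^16 = 65536 < 80000 ≤ 2^17 = 131072, so n = 17.

17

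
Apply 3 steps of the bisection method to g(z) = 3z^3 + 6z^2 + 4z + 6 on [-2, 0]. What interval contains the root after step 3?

[-2, -1.75]

m = -1, g(m) = 5 (+); new bracket [-2, -1]
m = -1.5, g(m) = 3.375 (+); new bracket [-2, -1.5]
m = -1.75, g(m) = 1.296875 (+); new bracket [-2, -1.75]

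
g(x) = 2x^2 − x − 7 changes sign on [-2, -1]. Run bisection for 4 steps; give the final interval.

m = -1.5, g(m) = -1 (−); new bracket [-2, -1.5]
m = -1.75, g(m) = 0.875 (+); new bracket [-1.75, -1.5]
m = -1.625, g(m) = -0.09375 (−); new bracket [-1.75, -1.625]
m = -1.6875, g(m) = 0.3828 (+); new bracket [-1.6875, -1.625]

[-1.6875, -1.625]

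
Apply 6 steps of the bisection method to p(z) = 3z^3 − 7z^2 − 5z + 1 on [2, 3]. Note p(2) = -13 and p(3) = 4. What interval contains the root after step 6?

m = 2.5, p(m) = -8.375 (−); new bracket [2.5, 3]
m = 2.75, p(m) = -3.296875 (−); new bracket [2.75, 3]
m = 2.875, p(m) = 0.056641 (+); new bracket [2.75, 2.875]
m = 2.8125, p(m) = -1.6917 (−); new bracket [2.8125, 2.875]
m = 2.84375, p(m) = -0.8357 (−); new bracket [2.84375, 2.875]
m = 2.859375, p(m) = -0.3941 (−); new bracket [2.859375, 2.875]

[2.859375, 2.875]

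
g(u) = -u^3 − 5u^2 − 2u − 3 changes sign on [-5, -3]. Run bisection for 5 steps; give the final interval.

m = -4, g(m) = -11 (−); new bracket [-5, -4]
m = -4.5, g(m) = -4.125 (−); new bracket [-5, -4.5]
m = -4.75, g(m) = 0.859375 (+); new bracket [-4.75, -4.5]
m = -4.625, g(m) = -1.7715 (−); new bracket [-4.75, -4.625]
m = -4.6875, g(m) = -0.4915 (−); new bracket [-4.75, -4.6875]

[-4.75, -4.6875]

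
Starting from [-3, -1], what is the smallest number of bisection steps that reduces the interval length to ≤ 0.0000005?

22

Width after n steps is 2/2^n. Need 2^n ≥ 2/0.0000005 = 4000000.
2^21 = 2097152 < 4000000 ≤ 2^22 = 4194304, so n = 22.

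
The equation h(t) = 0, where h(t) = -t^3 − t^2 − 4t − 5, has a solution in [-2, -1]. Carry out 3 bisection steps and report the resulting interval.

t = -1.5 gives h = 2.125, positive; keep [-1.5, -1]
t = -1.25 gives h = 0.390625, positive; keep [-1.25, -1]
t = -1.125 gives h = -0.341797, negative; keep [-1.25, -1.125]

[-1.25, -1.125]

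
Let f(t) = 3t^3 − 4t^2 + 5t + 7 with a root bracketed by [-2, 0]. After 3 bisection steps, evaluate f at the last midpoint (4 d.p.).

midpoint -1: f = -5 < 0 → [-1, 0]
midpoint -0.5: f = 3.125 > 0 → [-1, -0.5]
midpoint -0.75: f = -0.265625 < 0 → [-0.75, -0.5]

-0.2656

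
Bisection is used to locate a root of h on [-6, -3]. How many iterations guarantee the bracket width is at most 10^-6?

22

Width after n steps is 3/2^n. Need 2^n ≥ 3/10^-6 = 3000000.
2^21 = 2097152 < 3000000 ≤ 2^22 = 4194304, so n = 22.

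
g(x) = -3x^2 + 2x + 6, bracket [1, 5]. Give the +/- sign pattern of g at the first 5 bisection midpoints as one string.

--++-

m = 3, g(m) = -15 (−); new bracket [1, 3]
m = 2, g(m) = -2 (−); new bracket [1, 2]
m = 1.5, g(m) = 2.25 (+); new bracket [1.5, 2]
m = 1.75, g(m) = 0.3125 (+); new bracket [1.75, 2]
m = 1.875, g(m) = -0.7969 (−); new bracket [1.75, 1.875]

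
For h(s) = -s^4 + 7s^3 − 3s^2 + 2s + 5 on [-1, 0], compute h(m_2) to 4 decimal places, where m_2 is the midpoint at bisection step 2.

-1.4570

m = -0.5, h(m) = 2.3125 (+); new bracket [-1, -0.5]
m = -0.75, h(m) = -1.457031 (−); new bracket [-0.75, -0.5]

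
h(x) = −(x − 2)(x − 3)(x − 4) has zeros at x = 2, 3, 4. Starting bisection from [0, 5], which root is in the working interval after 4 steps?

2

m = 2.5, h(m) = -0.375 (−); new bracket [0, 2.5]
m = 1.25, h(m) = 3.609375 (+); new bracket [1.25, 2.5]
m = 1.875, h(m) = 0.298828 (+); new bracket [1.875, 2.5]
m = 2.1875, h(m) = -0.2761 (−); new bracket [1.875, 2.1875]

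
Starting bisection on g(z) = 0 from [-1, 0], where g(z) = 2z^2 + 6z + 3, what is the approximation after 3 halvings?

m = -0.5, g(m) = 0.5 (+); new bracket [-1, -0.5]
m = -0.75, g(m) = -0.375 (−); new bracket [-0.75, -0.5]
m = -0.625, g(m) = 0.03125 (+); new bracket [-0.75, -0.625]

-0.625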